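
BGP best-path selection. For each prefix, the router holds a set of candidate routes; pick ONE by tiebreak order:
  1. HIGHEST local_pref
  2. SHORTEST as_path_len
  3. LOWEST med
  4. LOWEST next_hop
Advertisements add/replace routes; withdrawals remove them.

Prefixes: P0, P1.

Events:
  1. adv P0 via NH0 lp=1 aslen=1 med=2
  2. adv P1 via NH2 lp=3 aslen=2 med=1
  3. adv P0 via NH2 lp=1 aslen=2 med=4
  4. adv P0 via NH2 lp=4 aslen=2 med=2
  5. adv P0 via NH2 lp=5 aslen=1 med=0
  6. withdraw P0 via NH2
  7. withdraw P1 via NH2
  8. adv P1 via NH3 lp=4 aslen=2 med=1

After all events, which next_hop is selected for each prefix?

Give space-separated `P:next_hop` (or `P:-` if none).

Op 1: best P0=NH0 P1=-
Op 2: best P0=NH0 P1=NH2
Op 3: best P0=NH0 P1=NH2
Op 4: best P0=NH2 P1=NH2
Op 5: best P0=NH2 P1=NH2
Op 6: best P0=NH0 P1=NH2
Op 7: best P0=NH0 P1=-
Op 8: best P0=NH0 P1=NH3

Answer: P0:NH0 P1:NH3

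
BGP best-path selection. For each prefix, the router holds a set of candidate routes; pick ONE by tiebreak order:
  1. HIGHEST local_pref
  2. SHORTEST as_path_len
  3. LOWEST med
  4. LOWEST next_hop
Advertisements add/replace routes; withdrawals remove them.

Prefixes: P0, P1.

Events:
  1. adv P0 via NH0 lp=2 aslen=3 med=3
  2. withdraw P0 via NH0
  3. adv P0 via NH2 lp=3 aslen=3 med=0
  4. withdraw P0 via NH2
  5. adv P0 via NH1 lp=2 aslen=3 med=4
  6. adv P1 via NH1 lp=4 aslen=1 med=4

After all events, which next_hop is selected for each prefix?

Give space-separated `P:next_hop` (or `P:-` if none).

Op 1: best P0=NH0 P1=-
Op 2: best P0=- P1=-
Op 3: best P0=NH2 P1=-
Op 4: best P0=- P1=-
Op 5: best P0=NH1 P1=-
Op 6: best P0=NH1 P1=NH1

Answer: P0:NH1 P1:NH1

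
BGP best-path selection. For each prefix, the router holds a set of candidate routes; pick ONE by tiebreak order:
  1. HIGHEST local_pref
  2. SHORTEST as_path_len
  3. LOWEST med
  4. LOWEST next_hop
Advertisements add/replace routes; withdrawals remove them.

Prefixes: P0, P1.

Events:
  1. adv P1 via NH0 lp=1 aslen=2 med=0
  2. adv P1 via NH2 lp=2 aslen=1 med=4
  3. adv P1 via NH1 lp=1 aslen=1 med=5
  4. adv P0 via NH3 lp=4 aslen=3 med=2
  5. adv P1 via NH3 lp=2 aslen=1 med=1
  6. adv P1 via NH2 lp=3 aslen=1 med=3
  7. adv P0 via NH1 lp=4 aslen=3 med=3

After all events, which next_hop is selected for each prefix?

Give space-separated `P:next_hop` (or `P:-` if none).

Op 1: best P0=- P1=NH0
Op 2: best P0=- P1=NH2
Op 3: best P0=- P1=NH2
Op 4: best P0=NH3 P1=NH2
Op 5: best P0=NH3 P1=NH3
Op 6: best P0=NH3 P1=NH2
Op 7: best P0=NH3 P1=NH2

Answer: P0:NH3 P1:NH2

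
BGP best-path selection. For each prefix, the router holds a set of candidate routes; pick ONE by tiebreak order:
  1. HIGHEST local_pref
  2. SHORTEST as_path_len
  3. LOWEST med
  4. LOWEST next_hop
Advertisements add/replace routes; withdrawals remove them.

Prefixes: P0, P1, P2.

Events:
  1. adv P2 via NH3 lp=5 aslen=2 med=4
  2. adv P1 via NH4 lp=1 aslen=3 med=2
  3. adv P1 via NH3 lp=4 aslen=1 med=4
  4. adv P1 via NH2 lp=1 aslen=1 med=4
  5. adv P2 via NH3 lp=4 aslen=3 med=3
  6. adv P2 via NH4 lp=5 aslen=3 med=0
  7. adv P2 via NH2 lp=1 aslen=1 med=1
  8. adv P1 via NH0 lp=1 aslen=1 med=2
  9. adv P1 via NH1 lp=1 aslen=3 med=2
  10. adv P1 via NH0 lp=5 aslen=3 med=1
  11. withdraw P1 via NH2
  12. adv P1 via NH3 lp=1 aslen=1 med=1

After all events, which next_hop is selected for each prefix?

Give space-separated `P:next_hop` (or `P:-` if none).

Op 1: best P0=- P1=- P2=NH3
Op 2: best P0=- P1=NH4 P2=NH3
Op 3: best P0=- P1=NH3 P2=NH3
Op 4: best P0=- P1=NH3 P2=NH3
Op 5: best P0=- P1=NH3 P2=NH3
Op 6: best P0=- P1=NH3 P2=NH4
Op 7: best P0=- P1=NH3 P2=NH4
Op 8: best P0=- P1=NH3 P2=NH4
Op 9: best P0=- P1=NH3 P2=NH4
Op 10: best P0=- P1=NH0 P2=NH4
Op 11: best P0=- P1=NH0 P2=NH4
Op 12: best P0=- P1=NH0 P2=NH4

Answer: P0:- P1:NH0 P2:NH4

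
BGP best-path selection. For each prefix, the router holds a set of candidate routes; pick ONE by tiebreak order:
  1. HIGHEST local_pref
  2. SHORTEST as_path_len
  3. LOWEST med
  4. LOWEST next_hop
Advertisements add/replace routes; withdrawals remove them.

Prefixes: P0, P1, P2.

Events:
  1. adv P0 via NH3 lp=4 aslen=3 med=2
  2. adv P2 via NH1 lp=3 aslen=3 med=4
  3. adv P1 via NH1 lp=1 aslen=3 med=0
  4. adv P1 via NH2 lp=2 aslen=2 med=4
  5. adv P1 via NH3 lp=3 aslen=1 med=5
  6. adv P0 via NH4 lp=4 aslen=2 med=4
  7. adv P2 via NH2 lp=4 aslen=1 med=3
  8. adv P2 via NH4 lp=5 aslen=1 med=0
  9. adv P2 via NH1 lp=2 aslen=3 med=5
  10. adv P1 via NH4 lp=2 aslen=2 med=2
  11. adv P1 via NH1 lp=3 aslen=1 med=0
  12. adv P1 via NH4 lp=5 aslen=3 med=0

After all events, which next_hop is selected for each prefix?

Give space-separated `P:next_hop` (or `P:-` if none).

Op 1: best P0=NH3 P1=- P2=-
Op 2: best P0=NH3 P1=- P2=NH1
Op 3: best P0=NH3 P1=NH1 P2=NH1
Op 4: best P0=NH3 P1=NH2 P2=NH1
Op 5: best P0=NH3 P1=NH3 P2=NH1
Op 6: best P0=NH4 P1=NH3 P2=NH1
Op 7: best P0=NH4 P1=NH3 P2=NH2
Op 8: best P0=NH4 P1=NH3 P2=NH4
Op 9: best P0=NH4 P1=NH3 P2=NH4
Op 10: best P0=NH4 P1=NH3 P2=NH4
Op 11: best P0=NH4 P1=NH1 P2=NH4
Op 12: best P0=NH4 P1=NH4 P2=NH4

Answer: P0:NH4 P1:NH4 P2:NH4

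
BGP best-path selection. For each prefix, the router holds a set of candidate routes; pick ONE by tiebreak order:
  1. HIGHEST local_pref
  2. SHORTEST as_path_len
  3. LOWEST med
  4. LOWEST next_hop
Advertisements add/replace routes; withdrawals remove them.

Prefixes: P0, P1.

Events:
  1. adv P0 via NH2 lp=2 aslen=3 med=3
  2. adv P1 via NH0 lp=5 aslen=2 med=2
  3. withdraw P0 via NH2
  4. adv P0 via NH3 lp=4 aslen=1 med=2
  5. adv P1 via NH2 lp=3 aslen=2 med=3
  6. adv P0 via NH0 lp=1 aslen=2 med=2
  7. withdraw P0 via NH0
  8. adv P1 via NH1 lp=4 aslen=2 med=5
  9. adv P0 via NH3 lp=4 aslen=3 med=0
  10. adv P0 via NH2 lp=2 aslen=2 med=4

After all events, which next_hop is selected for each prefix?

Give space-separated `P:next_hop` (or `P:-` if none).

Answer: P0:NH3 P1:NH0

Derivation:
Op 1: best P0=NH2 P1=-
Op 2: best P0=NH2 P1=NH0
Op 3: best P0=- P1=NH0
Op 4: best P0=NH3 P1=NH0
Op 5: best P0=NH3 P1=NH0
Op 6: best P0=NH3 P1=NH0
Op 7: best P0=NH3 P1=NH0
Op 8: best P0=NH3 P1=NH0
Op 9: best P0=NH3 P1=NH0
Op 10: best P0=NH3 P1=NH0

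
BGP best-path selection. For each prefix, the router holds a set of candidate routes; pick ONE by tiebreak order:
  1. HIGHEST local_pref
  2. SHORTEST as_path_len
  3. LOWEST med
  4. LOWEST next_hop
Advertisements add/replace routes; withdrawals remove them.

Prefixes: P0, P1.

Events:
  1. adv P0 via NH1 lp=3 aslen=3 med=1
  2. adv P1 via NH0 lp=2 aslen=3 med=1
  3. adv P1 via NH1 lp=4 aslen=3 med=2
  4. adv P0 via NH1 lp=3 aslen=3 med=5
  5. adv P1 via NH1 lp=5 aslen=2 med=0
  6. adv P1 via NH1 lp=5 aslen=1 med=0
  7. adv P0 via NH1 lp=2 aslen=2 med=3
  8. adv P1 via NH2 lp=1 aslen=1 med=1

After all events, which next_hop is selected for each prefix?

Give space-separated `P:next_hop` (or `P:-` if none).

Op 1: best P0=NH1 P1=-
Op 2: best P0=NH1 P1=NH0
Op 3: best P0=NH1 P1=NH1
Op 4: best P0=NH1 P1=NH1
Op 5: best P0=NH1 P1=NH1
Op 6: best P0=NH1 P1=NH1
Op 7: best P0=NH1 P1=NH1
Op 8: best P0=NH1 P1=NH1

Answer: P0:NH1 P1:NH1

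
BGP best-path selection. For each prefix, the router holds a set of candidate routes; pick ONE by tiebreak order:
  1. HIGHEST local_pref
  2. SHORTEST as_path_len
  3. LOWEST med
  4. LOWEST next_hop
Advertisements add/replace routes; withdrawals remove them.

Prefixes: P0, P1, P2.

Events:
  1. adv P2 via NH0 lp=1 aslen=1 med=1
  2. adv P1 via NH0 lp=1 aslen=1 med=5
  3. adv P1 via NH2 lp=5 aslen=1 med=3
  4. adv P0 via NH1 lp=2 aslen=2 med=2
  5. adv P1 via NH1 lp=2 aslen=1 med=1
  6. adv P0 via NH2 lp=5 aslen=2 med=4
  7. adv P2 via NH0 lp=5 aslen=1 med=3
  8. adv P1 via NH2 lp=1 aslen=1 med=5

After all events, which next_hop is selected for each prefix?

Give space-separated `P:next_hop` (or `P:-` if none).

Answer: P0:NH2 P1:NH1 P2:NH0

Derivation:
Op 1: best P0=- P1=- P2=NH0
Op 2: best P0=- P1=NH0 P2=NH0
Op 3: best P0=- P1=NH2 P2=NH0
Op 4: best P0=NH1 P1=NH2 P2=NH0
Op 5: best P0=NH1 P1=NH2 P2=NH0
Op 6: best P0=NH2 P1=NH2 P2=NH0
Op 7: best P0=NH2 P1=NH2 P2=NH0
Op 8: best P0=NH2 P1=NH1 P2=NH0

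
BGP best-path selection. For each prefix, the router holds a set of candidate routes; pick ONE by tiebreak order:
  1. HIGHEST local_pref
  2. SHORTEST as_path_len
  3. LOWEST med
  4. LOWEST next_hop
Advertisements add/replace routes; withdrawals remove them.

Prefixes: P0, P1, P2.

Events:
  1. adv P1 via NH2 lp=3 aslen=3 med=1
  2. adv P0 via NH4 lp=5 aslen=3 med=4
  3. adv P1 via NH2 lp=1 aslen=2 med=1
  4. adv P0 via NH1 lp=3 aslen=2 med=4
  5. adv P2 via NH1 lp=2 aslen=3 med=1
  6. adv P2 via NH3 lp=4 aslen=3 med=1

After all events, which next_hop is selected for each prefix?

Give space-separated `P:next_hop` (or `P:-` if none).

Answer: P0:NH4 P1:NH2 P2:NH3

Derivation:
Op 1: best P0=- P1=NH2 P2=-
Op 2: best P0=NH4 P1=NH2 P2=-
Op 3: best P0=NH4 P1=NH2 P2=-
Op 4: best P0=NH4 P1=NH2 P2=-
Op 5: best P0=NH4 P1=NH2 P2=NH1
Op 6: best P0=NH4 P1=NH2 P2=NH3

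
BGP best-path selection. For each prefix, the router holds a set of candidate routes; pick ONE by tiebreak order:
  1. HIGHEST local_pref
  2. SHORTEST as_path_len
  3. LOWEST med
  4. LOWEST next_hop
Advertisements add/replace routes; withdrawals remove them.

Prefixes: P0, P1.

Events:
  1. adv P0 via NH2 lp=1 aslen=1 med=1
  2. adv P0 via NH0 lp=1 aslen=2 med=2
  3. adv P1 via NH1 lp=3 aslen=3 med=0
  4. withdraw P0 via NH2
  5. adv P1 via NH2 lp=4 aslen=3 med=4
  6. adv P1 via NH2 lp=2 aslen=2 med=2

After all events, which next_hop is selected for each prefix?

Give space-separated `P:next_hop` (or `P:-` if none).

Answer: P0:NH0 P1:NH1

Derivation:
Op 1: best P0=NH2 P1=-
Op 2: best P0=NH2 P1=-
Op 3: best P0=NH2 P1=NH1
Op 4: best P0=NH0 P1=NH1
Op 5: best P0=NH0 P1=NH2
Op 6: best P0=NH0 P1=NH1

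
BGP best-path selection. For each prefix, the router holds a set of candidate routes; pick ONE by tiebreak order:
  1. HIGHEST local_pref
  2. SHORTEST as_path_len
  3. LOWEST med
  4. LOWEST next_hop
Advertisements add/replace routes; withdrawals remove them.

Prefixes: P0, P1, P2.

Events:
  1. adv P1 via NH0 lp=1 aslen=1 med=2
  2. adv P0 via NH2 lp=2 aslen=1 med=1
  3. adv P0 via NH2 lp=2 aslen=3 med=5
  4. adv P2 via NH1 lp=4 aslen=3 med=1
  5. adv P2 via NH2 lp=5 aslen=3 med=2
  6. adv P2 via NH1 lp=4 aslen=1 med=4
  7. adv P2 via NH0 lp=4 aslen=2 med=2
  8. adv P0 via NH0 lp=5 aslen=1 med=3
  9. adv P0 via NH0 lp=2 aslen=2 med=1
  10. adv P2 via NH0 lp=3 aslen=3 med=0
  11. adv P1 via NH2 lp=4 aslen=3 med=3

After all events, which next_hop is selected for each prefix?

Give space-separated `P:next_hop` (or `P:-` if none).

Op 1: best P0=- P1=NH0 P2=-
Op 2: best P0=NH2 P1=NH0 P2=-
Op 3: best P0=NH2 P1=NH0 P2=-
Op 4: best P0=NH2 P1=NH0 P2=NH1
Op 5: best P0=NH2 P1=NH0 P2=NH2
Op 6: best P0=NH2 P1=NH0 P2=NH2
Op 7: best P0=NH2 P1=NH0 P2=NH2
Op 8: best P0=NH0 P1=NH0 P2=NH2
Op 9: best P0=NH0 P1=NH0 P2=NH2
Op 10: best P0=NH0 P1=NH0 P2=NH2
Op 11: best P0=NH0 P1=NH2 P2=NH2

Answer: P0:NH0 P1:NH2 P2:NH2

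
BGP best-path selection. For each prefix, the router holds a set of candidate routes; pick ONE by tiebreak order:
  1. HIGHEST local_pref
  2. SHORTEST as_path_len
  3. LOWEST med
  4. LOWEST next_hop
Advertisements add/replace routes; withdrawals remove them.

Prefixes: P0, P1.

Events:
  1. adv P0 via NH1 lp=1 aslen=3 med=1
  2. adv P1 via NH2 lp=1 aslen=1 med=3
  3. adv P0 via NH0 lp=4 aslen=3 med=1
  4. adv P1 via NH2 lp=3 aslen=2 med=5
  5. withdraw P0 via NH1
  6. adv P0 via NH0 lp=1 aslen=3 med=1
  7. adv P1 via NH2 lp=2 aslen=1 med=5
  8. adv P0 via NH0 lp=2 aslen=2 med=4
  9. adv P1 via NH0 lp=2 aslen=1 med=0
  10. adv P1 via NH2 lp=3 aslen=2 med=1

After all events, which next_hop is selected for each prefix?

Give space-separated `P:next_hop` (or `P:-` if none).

Op 1: best P0=NH1 P1=-
Op 2: best P0=NH1 P1=NH2
Op 3: best P0=NH0 P1=NH2
Op 4: best P0=NH0 P1=NH2
Op 5: best P0=NH0 P1=NH2
Op 6: best P0=NH0 P1=NH2
Op 7: best P0=NH0 P1=NH2
Op 8: best P0=NH0 P1=NH2
Op 9: best P0=NH0 P1=NH0
Op 10: best P0=NH0 P1=NH2

Answer: P0:NH0 P1:NH2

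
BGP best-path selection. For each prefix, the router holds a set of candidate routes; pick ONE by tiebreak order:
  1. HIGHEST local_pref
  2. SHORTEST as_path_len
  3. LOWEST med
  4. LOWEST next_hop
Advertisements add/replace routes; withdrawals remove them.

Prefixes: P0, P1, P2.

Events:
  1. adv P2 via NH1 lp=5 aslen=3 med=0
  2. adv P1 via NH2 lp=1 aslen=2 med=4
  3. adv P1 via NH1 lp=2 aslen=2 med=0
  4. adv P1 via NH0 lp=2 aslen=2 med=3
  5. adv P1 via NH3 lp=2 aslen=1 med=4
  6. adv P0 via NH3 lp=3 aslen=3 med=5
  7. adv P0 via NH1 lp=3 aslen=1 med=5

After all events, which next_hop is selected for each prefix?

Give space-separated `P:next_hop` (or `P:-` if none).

Op 1: best P0=- P1=- P2=NH1
Op 2: best P0=- P1=NH2 P2=NH1
Op 3: best P0=- P1=NH1 P2=NH1
Op 4: best P0=- P1=NH1 P2=NH1
Op 5: best P0=- P1=NH3 P2=NH1
Op 6: best P0=NH3 P1=NH3 P2=NH1
Op 7: best P0=NH1 P1=NH3 P2=NH1

Answer: P0:NH1 P1:NH3 P2:NH1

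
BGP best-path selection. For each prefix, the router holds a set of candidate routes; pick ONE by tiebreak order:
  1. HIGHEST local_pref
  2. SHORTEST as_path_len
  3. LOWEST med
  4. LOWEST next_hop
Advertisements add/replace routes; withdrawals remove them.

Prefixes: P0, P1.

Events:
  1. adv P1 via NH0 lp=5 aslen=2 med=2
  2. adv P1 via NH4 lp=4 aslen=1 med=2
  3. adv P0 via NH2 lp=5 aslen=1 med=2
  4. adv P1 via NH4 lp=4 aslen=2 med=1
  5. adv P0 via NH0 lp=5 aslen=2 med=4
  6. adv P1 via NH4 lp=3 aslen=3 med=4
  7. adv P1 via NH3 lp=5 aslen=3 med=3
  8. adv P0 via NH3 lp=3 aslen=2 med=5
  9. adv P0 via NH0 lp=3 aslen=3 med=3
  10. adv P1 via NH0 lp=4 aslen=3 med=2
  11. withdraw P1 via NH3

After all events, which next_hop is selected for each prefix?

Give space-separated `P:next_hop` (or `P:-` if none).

Op 1: best P0=- P1=NH0
Op 2: best P0=- P1=NH0
Op 3: best P0=NH2 P1=NH0
Op 4: best P0=NH2 P1=NH0
Op 5: best P0=NH2 P1=NH0
Op 6: best P0=NH2 P1=NH0
Op 7: best P0=NH2 P1=NH0
Op 8: best P0=NH2 P1=NH0
Op 9: best P0=NH2 P1=NH0
Op 10: best P0=NH2 P1=NH3
Op 11: best P0=NH2 P1=NH0

Answer: P0:NH2 P1:NH0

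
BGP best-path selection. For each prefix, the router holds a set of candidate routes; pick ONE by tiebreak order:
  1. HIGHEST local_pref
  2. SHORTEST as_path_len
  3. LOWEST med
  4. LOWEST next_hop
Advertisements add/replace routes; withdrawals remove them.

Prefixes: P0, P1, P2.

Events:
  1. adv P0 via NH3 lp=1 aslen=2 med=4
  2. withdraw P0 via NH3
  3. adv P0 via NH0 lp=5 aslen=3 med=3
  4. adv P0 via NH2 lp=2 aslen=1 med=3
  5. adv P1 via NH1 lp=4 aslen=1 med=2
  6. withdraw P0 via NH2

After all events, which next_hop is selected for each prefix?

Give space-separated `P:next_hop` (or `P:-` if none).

Answer: P0:NH0 P1:NH1 P2:-

Derivation:
Op 1: best P0=NH3 P1=- P2=-
Op 2: best P0=- P1=- P2=-
Op 3: best P0=NH0 P1=- P2=-
Op 4: best P0=NH0 P1=- P2=-
Op 5: best P0=NH0 P1=NH1 P2=-
Op 6: best P0=NH0 P1=NH1 P2=-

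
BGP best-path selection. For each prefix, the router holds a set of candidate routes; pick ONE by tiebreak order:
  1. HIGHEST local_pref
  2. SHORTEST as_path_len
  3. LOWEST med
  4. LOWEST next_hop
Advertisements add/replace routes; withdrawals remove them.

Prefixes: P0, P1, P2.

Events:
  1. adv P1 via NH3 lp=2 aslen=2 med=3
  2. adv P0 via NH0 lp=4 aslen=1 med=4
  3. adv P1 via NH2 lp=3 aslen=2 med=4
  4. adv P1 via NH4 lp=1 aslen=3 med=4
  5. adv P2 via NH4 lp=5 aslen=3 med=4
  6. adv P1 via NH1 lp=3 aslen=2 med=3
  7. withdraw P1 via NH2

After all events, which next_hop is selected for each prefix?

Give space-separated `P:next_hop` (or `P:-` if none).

Answer: P0:NH0 P1:NH1 P2:NH4

Derivation:
Op 1: best P0=- P1=NH3 P2=-
Op 2: best P0=NH0 P1=NH3 P2=-
Op 3: best P0=NH0 P1=NH2 P2=-
Op 4: best P0=NH0 P1=NH2 P2=-
Op 5: best P0=NH0 P1=NH2 P2=NH4
Op 6: best P0=NH0 P1=NH1 P2=NH4
Op 7: best P0=NH0 P1=NH1 P2=NH4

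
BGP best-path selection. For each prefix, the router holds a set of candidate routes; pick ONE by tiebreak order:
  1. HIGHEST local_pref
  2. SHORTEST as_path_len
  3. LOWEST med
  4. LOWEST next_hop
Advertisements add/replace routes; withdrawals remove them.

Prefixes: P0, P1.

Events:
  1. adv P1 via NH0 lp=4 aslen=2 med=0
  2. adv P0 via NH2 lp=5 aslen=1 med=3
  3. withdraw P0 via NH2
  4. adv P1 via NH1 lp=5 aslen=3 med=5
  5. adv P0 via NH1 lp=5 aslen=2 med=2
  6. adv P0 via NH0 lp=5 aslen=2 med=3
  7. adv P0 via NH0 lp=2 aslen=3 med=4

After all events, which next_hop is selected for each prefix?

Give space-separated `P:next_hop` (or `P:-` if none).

Op 1: best P0=- P1=NH0
Op 2: best P0=NH2 P1=NH0
Op 3: best P0=- P1=NH0
Op 4: best P0=- P1=NH1
Op 5: best P0=NH1 P1=NH1
Op 6: best P0=NH1 P1=NH1
Op 7: best P0=NH1 P1=NH1

Answer: P0:NH1 P1:NH1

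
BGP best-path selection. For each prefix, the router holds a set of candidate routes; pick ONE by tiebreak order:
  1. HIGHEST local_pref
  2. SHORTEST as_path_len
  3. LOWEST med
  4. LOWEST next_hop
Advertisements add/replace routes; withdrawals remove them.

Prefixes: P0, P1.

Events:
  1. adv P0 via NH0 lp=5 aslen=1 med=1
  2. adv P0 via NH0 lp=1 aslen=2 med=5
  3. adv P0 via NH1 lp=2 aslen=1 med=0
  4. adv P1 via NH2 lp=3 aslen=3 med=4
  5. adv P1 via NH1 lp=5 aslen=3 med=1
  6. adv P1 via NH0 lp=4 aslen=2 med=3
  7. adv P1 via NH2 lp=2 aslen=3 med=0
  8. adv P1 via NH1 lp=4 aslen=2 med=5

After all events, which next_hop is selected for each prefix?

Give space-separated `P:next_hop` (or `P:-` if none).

Op 1: best P0=NH0 P1=-
Op 2: best P0=NH0 P1=-
Op 3: best P0=NH1 P1=-
Op 4: best P0=NH1 P1=NH2
Op 5: best P0=NH1 P1=NH1
Op 6: best P0=NH1 P1=NH1
Op 7: best P0=NH1 P1=NH1
Op 8: best P0=NH1 P1=NH0

Answer: P0:NH1 P1:NH0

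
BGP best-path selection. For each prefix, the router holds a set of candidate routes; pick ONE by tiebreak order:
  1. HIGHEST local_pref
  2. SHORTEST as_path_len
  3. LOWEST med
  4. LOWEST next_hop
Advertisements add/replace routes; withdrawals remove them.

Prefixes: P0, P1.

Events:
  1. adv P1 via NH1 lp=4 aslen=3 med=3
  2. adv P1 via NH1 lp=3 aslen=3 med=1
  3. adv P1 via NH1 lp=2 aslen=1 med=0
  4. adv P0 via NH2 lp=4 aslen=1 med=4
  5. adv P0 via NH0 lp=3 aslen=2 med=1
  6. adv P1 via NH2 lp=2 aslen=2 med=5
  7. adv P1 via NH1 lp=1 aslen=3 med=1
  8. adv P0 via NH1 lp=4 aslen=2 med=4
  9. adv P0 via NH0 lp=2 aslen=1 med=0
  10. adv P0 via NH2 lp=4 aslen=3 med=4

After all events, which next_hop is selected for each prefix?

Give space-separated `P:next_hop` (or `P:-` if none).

Op 1: best P0=- P1=NH1
Op 2: best P0=- P1=NH1
Op 3: best P0=- P1=NH1
Op 4: best P0=NH2 P1=NH1
Op 5: best P0=NH2 P1=NH1
Op 6: best P0=NH2 P1=NH1
Op 7: best P0=NH2 P1=NH2
Op 8: best P0=NH2 P1=NH2
Op 9: best P0=NH2 P1=NH2
Op 10: best P0=NH1 P1=NH2

Answer: P0:NH1 P1:NH2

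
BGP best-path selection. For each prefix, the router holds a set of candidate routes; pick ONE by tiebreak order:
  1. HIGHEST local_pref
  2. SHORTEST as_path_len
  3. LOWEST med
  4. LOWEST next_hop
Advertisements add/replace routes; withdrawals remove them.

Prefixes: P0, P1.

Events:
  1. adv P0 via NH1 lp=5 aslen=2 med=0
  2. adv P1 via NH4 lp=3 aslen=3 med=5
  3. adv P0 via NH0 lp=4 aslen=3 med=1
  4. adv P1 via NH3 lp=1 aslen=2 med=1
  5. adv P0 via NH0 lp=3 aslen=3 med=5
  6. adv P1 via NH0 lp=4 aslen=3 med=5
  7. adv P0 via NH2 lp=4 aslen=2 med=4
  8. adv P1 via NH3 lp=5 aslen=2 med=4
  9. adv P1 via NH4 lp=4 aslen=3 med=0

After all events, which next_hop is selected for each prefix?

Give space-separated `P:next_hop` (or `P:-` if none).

Op 1: best P0=NH1 P1=-
Op 2: best P0=NH1 P1=NH4
Op 3: best P0=NH1 P1=NH4
Op 4: best P0=NH1 P1=NH4
Op 5: best P0=NH1 P1=NH4
Op 6: best P0=NH1 P1=NH0
Op 7: best P0=NH1 P1=NH0
Op 8: best P0=NH1 P1=NH3
Op 9: best P0=NH1 P1=NH3

Answer: P0:NH1 P1:NH3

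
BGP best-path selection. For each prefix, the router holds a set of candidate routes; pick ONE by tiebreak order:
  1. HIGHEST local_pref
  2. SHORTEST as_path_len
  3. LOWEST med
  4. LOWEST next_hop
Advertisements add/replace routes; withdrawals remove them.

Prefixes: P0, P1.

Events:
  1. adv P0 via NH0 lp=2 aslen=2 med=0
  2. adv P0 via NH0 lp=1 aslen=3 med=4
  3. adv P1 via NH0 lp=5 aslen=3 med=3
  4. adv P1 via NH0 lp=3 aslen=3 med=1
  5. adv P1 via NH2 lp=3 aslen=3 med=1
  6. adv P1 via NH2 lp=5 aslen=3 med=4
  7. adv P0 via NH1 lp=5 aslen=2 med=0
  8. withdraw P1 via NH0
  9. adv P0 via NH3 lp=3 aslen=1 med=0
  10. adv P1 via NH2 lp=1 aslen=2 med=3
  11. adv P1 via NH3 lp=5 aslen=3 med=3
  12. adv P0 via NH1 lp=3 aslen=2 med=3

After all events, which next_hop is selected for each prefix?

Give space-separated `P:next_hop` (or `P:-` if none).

Answer: P0:NH3 P1:NH3

Derivation:
Op 1: best P0=NH0 P1=-
Op 2: best P0=NH0 P1=-
Op 3: best P0=NH0 P1=NH0
Op 4: best P0=NH0 P1=NH0
Op 5: best P0=NH0 P1=NH0
Op 6: best P0=NH0 P1=NH2
Op 7: best P0=NH1 P1=NH2
Op 8: best P0=NH1 P1=NH2
Op 9: best P0=NH1 P1=NH2
Op 10: best P0=NH1 P1=NH2
Op 11: best P0=NH1 P1=NH3
Op 12: best P0=NH3 P1=NH3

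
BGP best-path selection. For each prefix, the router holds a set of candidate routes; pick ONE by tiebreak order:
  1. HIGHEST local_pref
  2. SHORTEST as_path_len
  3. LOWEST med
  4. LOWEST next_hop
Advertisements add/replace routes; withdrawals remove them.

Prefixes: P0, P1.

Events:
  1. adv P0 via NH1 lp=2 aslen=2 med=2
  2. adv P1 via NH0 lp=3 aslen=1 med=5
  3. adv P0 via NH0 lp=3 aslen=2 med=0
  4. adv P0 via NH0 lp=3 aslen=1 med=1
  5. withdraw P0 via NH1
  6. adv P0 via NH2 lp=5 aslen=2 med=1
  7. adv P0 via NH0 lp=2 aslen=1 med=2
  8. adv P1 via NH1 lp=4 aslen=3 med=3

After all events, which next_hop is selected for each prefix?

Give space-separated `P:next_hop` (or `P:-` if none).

Op 1: best P0=NH1 P1=-
Op 2: best P0=NH1 P1=NH0
Op 3: best P0=NH0 P1=NH0
Op 4: best P0=NH0 P1=NH0
Op 5: best P0=NH0 P1=NH0
Op 6: best P0=NH2 P1=NH0
Op 7: best P0=NH2 P1=NH0
Op 8: best P0=NH2 P1=NH1

Answer: P0:NH2 P1:NH1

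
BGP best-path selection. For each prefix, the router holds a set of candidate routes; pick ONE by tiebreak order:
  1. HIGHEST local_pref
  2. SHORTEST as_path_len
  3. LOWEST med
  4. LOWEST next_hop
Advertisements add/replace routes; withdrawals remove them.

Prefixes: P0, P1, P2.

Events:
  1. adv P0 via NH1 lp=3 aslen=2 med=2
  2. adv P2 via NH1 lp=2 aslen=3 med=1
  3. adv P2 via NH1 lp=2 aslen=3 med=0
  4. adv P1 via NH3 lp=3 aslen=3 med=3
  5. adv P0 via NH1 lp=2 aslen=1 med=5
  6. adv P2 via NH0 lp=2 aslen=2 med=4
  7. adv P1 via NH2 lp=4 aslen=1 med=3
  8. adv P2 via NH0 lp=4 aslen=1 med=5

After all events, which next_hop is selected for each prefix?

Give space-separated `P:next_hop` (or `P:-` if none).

Op 1: best P0=NH1 P1=- P2=-
Op 2: best P0=NH1 P1=- P2=NH1
Op 3: best P0=NH1 P1=- P2=NH1
Op 4: best P0=NH1 P1=NH3 P2=NH1
Op 5: best P0=NH1 P1=NH3 P2=NH1
Op 6: best P0=NH1 P1=NH3 P2=NH0
Op 7: best P0=NH1 P1=NH2 P2=NH0
Op 8: best P0=NH1 P1=NH2 P2=NH0

Answer: P0:NH1 P1:NH2 P2:NH0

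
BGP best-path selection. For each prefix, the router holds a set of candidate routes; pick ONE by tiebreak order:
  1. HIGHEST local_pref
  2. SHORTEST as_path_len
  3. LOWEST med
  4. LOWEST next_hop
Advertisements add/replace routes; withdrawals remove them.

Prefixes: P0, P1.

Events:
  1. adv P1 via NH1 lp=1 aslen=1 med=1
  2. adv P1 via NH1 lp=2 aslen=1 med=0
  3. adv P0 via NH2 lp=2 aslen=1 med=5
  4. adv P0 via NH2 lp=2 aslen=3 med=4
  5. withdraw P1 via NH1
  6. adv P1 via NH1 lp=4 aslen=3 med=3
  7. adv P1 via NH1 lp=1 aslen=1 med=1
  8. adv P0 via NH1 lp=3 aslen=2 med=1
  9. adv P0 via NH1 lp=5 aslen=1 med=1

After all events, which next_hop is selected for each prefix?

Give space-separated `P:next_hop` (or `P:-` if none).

Op 1: best P0=- P1=NH1
Op 2: best P0=- P1=NH1
Op 3: best P0=NH2 P1=NH1
Op 4: best P0=NH2 P1=NH1
Op 5: best P0=NH2 P1=-
Op 6: best P0=NH2 P1=NH1
Op 7: best P0=NH2 P1=NH1
Op 8: best P0=NH1 P1=NH1
Op 9: best P0=NH1 P1=NH1

Answer: P0:NH1 P1:NH1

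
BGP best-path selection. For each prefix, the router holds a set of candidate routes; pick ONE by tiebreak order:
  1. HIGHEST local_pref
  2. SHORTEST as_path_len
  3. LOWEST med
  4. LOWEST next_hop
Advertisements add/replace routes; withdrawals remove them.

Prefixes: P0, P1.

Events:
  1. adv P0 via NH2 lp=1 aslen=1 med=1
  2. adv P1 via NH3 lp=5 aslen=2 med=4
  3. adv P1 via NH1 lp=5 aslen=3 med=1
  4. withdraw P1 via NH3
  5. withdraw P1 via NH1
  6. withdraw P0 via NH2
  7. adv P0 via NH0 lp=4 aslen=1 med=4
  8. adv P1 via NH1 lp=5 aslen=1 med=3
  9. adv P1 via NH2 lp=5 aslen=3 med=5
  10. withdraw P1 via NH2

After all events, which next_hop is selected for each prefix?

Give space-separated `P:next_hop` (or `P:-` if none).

Answer: P0:NH0 P1:NH1

Derivation:
Op 1: best P0=NH2 P1=-
Op 2: best P0=NH2 P1=NH3
Op 3: best P0=NH2 P1=NH3
Op 4: best P0=NH2 P1=NH1
Op 5: best P0=NH2 P1=-
Op 6: best P0=- P1=-
Op 7: best P0=NH0 P1=-
Op 8: best P0=NH0 P1=NH1
Op 9: best P0=NH0 P1=NH1
Op 10: best P0=NH0 P1=NH1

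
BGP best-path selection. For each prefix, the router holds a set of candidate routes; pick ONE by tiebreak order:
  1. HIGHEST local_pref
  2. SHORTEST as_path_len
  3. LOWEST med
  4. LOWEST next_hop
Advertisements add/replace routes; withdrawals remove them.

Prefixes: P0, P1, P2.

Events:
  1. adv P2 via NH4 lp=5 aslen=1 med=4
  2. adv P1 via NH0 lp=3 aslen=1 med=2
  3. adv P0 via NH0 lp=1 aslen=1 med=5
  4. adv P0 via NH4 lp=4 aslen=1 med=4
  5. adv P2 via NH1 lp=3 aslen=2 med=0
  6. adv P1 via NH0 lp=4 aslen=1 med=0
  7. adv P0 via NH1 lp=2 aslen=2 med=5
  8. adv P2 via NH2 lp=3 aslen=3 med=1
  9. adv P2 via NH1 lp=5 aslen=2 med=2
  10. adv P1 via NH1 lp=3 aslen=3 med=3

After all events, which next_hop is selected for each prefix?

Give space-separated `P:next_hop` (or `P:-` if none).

Answer: P0:NH4 P1:NH0 P2:NH4

Derivation:
Op 1: best P0=- P1=- P2=NH4
Op 2: best P0=- P1=NH0 P2=NH4
Op 3: best P0=NH0 P1=NH0 P2=NH4
Op 4: best P0=NH4 P1=NH0 P2=NH4
Op 5: best P0=NH4 P1=NH0 P2=NH4
Op 6: best P0=NH4 P1=NH0 P2=NH4
Op 7: best P0=NH4 P1=NH0 P2=NH4
Op 8: best P0=NH4 P1=NH0 P2=NH4
Op 9: best P0=NH4 P1=NH0 P2=NH4
Op 10: best P0=NH4 P1=NH0 P2=NH4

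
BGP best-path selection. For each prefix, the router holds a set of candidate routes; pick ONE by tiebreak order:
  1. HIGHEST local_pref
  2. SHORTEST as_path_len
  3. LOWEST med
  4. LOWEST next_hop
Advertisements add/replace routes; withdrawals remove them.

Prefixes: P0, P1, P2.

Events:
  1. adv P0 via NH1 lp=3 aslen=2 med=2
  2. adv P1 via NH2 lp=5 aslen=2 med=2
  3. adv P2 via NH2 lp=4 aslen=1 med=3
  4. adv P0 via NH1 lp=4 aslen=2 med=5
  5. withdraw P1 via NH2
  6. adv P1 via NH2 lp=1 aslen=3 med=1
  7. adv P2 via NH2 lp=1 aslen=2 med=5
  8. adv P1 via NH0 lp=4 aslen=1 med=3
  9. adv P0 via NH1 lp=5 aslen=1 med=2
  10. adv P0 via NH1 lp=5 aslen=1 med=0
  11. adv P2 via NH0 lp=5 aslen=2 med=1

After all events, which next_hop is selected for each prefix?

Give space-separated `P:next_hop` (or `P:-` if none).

Answer: P0:NH1 P1:NH0 P2:NH0

Derivation:
Op 1: best P0=NH1 P1=- P2=-
Op 2: best P0=NH1 P1=NH2 P2=-
Op 3: best P0=NH1 P1=NH2 P2=NH2
Op 4: best P0=NH1 P1=NH2 P2=NH2
Op 5: best P0=NH1 P1=- P2=NH2
Op 6: best P0=NH1 P1=NH2 P2=NH2
Op 7: best P0=NH1 P1=NH2 P2=NH2
Op 8: best P0=NH1 P1=NH0 P2=NH2
Op 9: best P0=NH1 P1=NH0 P2=NH2
Op 10: best P0=NH1 P1=NH0 P2=NH2
Op 11: best P0=NH1 P1=NH0 P2=NH0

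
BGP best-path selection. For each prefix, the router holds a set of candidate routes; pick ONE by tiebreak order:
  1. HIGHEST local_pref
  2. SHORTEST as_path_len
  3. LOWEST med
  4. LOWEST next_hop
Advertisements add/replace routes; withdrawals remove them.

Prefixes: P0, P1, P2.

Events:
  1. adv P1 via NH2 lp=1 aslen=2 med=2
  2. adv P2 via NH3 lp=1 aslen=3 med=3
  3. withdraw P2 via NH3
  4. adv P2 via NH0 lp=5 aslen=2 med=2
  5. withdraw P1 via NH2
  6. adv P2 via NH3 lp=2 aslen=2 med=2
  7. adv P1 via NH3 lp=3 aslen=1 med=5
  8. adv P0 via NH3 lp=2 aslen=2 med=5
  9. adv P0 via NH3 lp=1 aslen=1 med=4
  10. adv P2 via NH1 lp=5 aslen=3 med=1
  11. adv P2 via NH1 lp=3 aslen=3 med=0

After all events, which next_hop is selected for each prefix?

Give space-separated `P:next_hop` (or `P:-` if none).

Answer: P0:NH3 P1:NH3 P2:NH0

Derivation:
Op 1: best P0=- P1=NH2 P2=-
Op 2: best P0=- P1=NH2 P2=NH3
Op 3: best P0=- P1=NH2 P2=-
Op 4: best P0=- P1=NH2 P2=NH0
Op 5: best P0=- P1=- P2=NH0
Op 6: best P0=- P1=- P2=NH0
Op 7: best P0=- P1=NH3 P2=NH0
Op 8: best P0=NH3 P1=NH3 P2=NH0
Op 9: best P0=NH3 P1=NH3 P2=NH0
Op 10: best P0=NH3 P1=NH3 P2=NH0
Op 11: best P0=NH3 P1=NH3 P2=NH0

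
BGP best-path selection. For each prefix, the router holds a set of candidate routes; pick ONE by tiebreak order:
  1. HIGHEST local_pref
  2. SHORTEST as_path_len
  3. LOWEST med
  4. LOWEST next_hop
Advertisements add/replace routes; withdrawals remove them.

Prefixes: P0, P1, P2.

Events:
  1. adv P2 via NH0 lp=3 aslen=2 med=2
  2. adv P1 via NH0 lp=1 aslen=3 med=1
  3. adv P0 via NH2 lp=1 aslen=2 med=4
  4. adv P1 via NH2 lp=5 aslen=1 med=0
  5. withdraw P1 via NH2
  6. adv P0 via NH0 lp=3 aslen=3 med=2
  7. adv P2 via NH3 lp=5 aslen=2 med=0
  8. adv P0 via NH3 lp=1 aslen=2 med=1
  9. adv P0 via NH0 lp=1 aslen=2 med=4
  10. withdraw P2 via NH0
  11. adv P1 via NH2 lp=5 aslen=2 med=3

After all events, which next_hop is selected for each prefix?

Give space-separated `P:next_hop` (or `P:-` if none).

Answer: P0:NH3 P1:NH2 P2:NH3

Derivation:
Op 1: best P0=- P1=- P2=NH0
Op 2: best P0=- P1=NH0 P2=NH0
Op 3: best P0=NH2 P1=NH0 P2=NH0
Op 4: best P0=NH2 P1=NH2 P2=NH0
Op 5: best P0=NH2 P1=NH0 P2=NH0
Op 6: best P0=NH0 P1=NH0 P2=NH0
Op 7: best P0=NH0 P1=NH0 P2=NH3
Op 8: best P0=NH0 P1=NH0 P2=NH3
Op 9: best P0=NH3 P1=NH0 P2=NH3
Op 10: best P0=NH3 P1=NH0 P2=NH3
Op 11: best P0=NH3 P1=NH2 P2=NH3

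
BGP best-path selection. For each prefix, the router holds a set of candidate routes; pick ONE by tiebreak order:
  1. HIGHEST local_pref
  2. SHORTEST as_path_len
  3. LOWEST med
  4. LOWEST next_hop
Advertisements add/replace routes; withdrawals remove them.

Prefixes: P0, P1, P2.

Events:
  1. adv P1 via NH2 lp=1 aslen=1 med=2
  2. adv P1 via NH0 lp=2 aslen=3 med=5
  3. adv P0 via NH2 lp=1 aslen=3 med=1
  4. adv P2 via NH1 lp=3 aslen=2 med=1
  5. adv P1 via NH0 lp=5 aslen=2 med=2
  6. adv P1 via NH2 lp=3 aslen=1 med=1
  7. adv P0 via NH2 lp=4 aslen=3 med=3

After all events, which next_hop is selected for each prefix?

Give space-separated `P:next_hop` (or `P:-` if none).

Answer: P0:NH2 P1:NH0 P2:NH1

Derivation:
Op 1: best P0=- P1=NH2 P2=-
Op 2: best P0=- P1=NH0 P2=-
Op 3: best P0=NH2 P1=NH0 P2=-
Op 4: best P0=NH2 P1=NH0 P2=NH1
Op 5: best P0=NH2 P1=NH0 P2=NH1
Op 6: best P0=NH2 P1=NH0 P2=NH1
Op 7: best P0=NH2 P1=NH0 P2=NH1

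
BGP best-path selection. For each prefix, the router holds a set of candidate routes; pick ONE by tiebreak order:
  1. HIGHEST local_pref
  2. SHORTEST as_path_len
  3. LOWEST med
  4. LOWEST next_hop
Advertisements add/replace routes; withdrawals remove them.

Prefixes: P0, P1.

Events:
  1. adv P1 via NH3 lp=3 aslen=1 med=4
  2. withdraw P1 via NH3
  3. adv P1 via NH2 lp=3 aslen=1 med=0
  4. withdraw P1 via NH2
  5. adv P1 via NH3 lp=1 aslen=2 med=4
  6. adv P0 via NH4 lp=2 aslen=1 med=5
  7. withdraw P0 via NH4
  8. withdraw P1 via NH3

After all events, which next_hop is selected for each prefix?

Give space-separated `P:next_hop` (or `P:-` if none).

Op 1: best P0=- P1=NH3
Op 2: best P0=- P1=-
Op 3: best P0=- P1=NH2
Op 4: best P0=- P1=-
Op 5: best P0=- P1=NH3
Op 6: best P0=NH4 P1=NH3
Op 7: best P0=- P1=NH3
Op 8: best P0=- P1=-

Answer: P0:- P1:-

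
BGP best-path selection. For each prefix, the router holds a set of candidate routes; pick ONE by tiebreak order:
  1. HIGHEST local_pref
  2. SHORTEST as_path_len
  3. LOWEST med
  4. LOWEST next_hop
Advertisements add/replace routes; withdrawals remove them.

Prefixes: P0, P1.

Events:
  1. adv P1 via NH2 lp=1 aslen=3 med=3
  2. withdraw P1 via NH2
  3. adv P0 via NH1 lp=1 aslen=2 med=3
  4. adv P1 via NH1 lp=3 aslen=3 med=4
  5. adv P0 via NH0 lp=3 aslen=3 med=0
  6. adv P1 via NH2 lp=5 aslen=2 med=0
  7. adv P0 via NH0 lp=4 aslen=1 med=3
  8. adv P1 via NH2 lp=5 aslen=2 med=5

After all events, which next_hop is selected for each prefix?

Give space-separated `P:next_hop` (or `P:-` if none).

Answer: P0:NH0 P1:NH2

Derivation:
Op 1: best P0=- P1=NH2
Op 2: best P0=- P1=-
Op 3: best P0=NH1 P1=-
Op 4: best P0=NH1 P1=NH1
Op 5: best P0=NH0 P1=NH1
Op 6: best P0=NH0 P1=NH2
Op 7: best P0=NH0 P1=NH2
Op 8: best P0=NH0 P1=NH2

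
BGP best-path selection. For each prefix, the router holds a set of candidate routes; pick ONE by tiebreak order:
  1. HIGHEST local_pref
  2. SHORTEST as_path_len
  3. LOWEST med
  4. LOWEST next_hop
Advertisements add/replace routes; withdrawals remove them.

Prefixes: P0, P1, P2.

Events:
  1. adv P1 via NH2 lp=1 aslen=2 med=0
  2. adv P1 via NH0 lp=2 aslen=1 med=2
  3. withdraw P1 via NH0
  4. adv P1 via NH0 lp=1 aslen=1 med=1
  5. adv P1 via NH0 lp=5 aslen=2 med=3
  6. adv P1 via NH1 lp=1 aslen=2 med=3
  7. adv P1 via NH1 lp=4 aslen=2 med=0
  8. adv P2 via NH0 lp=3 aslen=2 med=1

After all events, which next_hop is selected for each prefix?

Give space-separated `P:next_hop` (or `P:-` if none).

Answer: P0:- P1:NH0 P2:NH0

Derivation:
Op 1: best P0=- P1=NH2 P2=-
Op 2: best P0=- P1=NH0 P2=-
Op 3: best P0=- P1=NH2 P2=-
Op 4: best P0=- P1=NH0 P2=-
Op 5: best P0=- P1=NH0 P2=-
Op 6: best P0=- P1=NH0 P2=-
Op 7: best P0=- P1=NH0 P2=-
Op 8: best P0=- P1=NH0 P2=NH0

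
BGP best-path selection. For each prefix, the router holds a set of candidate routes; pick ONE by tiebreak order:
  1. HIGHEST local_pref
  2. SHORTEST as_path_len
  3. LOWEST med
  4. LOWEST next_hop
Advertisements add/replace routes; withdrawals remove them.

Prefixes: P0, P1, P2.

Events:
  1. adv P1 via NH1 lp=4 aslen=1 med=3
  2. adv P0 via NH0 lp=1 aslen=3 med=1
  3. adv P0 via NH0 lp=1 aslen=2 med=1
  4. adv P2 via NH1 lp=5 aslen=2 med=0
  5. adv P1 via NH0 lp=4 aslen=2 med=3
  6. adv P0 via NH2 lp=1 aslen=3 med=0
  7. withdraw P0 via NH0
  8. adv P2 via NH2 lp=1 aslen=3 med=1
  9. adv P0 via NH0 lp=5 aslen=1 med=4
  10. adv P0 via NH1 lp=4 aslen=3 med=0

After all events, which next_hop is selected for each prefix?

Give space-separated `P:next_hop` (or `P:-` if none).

Op 1: best P0=- P1=NH1 P2=-
Op 2: best P0=NH0 P1=NH1 P2=-
Op 3: best P0=NH0 P1=NH1 P2=-
Op 4: best P0=NH0 P1=NH1 P2=NH1
Op 5: best P0=NH0 P1=NH1 P2=NH1
Op 6: best P0=NH0 P1=NH1 P2=NH1
Op 7: best P0=NH2 P1=NH1 P2=NH1
Op 8: best P0=NH2 P1=NH1 P2=NH1
Op 9: best P0=NH0 P1=NH1 P2=NH1
Op 10: best P0=NH0 P1=NH1 P2=NH1

Answer: P0:NH0 P1:NH1 P2:NH1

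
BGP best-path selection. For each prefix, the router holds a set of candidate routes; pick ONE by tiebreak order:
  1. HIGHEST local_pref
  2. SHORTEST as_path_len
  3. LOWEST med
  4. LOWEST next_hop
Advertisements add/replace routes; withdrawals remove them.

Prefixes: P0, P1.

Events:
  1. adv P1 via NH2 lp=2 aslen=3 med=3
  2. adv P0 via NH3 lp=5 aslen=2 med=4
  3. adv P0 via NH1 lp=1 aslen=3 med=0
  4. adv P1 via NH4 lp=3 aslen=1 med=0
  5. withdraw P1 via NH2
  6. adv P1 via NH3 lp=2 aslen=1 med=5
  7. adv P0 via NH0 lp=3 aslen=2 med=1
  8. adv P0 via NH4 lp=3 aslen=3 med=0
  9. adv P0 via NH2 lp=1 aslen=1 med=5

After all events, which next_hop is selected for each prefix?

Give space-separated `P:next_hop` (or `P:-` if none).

Op 1: best P0=- P1=NH2
Op 2: best P0=NH3 P1=NH2
Op 3: best P0=NH3 P1=NH2
Op 4: best P0=NH3 P1=NH4
Op 5: best P0=NH3 P1=NH4
Op 6: best P0=NH3 P1=NH4
Op 7: best P0=NH3 P1=NH4
Op 8: best P0=NH3 P1=NH4
Op 9: best P0=NH3 P1=NH4

Answer: P0:NH3 P1:NH4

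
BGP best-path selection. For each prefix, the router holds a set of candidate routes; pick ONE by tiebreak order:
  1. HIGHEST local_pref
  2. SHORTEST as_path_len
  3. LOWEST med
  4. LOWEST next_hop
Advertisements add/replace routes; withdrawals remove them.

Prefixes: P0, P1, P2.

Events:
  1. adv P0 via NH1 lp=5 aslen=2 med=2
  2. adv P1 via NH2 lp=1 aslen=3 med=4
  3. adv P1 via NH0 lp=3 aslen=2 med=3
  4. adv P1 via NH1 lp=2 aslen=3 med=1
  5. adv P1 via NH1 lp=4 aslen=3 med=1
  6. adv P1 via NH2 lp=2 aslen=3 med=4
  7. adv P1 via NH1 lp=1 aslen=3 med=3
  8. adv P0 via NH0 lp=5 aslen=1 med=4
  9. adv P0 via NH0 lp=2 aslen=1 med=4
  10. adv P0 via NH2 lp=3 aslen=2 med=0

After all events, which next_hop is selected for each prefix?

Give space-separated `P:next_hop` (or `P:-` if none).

Answer: P0:NH1 P1:NH0 P2:-

Derivation:
Op 1: best P0=NH1 P1=- P2=-
Op 2: best P0=NH1 P1=NH2 P2=-
Op 3: best P0=NH1 P1=NH0 P2=-
Op 4: best P0=NH1 P1=NH0 P2=-
Op 5: best P0=NH1 P1=NH1 P2=-
Op 6: best P0=NH1 P1=NH1 P2=-
Op 7: best P0=NH1 P1=NH0 P2=-
Op 8: best P0=NH0 P1=NH0 P2=-
Op 9: best P0=NH1 P1=NH0 P2=-
Op 10: best P0=NH1 P1=NH0 P2=-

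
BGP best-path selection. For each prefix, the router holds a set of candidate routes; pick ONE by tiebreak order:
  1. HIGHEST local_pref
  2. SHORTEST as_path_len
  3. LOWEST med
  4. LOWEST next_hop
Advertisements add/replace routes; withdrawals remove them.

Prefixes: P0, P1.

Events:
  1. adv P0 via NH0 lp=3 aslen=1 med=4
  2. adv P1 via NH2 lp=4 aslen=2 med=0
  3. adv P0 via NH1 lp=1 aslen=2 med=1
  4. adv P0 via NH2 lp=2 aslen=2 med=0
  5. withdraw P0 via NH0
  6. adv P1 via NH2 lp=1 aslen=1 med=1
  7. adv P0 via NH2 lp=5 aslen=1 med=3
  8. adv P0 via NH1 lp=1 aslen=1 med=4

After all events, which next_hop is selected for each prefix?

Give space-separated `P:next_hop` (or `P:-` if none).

Answer: P0:NH2 P1:NH2

Derivation:
Op 1: best P0=NH0 P1=-
Op 2: best P0=NH0 P1=NH2
Op 3: best P0=NH0 P1=NH2
Op 4: best P0=NH0 P1=NH2
Op 5: best P0=NH2 P1=NH2
Op 6: best P0=NH2 P1=NH2
Op 7: best P0=NH2 P1=NH2
Op 8: best P0=NH2 P1=NH2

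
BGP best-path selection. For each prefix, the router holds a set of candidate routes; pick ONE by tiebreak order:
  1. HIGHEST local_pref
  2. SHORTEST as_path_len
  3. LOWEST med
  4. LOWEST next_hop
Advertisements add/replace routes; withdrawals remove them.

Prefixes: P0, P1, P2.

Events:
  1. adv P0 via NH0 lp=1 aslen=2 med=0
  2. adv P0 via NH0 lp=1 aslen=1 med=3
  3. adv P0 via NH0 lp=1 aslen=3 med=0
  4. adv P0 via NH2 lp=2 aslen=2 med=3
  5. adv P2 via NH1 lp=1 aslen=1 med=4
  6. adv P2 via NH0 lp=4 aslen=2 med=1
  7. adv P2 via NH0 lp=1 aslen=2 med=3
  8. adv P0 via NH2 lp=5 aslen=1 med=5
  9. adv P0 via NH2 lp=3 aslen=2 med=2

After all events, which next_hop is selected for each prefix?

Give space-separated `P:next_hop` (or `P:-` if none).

Op 1: best P0=NH0 P1=- P2=-
Op 2: best P0=NH0 P1=- P2=-
Op 3: best P0=NH0 P1=- P2=-
Op 4: best P0=NH2 P1=- P2=-
Op 5: best P0=NH2 P1=- P2=NH1
Op 6: best P0=NH2 P1=- P2=NH0
Op 7: best P0=NH2 P1=- P2=NH1
Op 8: best P0=NH2 P1=- P2=NH1
Op 9: best P0=NH2 P1=- P2=NH1

Answer: P0:NH2 P1:- P2:NH1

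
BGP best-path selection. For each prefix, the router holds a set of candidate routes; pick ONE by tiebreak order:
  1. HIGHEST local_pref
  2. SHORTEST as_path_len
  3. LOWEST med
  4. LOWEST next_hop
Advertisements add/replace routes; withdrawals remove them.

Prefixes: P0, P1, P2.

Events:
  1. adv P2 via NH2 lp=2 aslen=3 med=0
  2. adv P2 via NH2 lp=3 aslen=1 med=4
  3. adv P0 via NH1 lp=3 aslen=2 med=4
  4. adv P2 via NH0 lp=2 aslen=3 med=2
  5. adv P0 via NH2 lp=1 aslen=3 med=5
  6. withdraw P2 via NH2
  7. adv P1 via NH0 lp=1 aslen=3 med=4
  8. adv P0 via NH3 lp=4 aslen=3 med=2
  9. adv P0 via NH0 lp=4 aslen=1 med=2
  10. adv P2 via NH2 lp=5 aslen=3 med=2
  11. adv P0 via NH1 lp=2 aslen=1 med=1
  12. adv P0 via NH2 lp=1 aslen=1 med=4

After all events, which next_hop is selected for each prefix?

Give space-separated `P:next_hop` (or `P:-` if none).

Op 1: best P0=- P1=- P2=NH2
Op 2: best P0=- P1=- P2=NH2
Op 3: best P0=NH1 P1=- P2=NH2
Op 4: best P0=NH1 P1=- P2=NH2
Op 5: best P0=NH1 P1=- P2=NH2
Op 6: best P0=NH1 P1=- P2=NH0
Op 7: best P0=NH1 P1=NH0 P2=NH0
Op 8: best P0=NH3 P1=NH0 P2=NH0
Op 9: best P0=NH0 P1=NH0 P2=NH0
Op 10: best P0=NH0 P1=NH0 P2=NH2
Op 11: best P0=NH0 P1=NH0 P2=NH2
Op 12: best P0=NH0 P1=NH0 P2=NH2

Answer: P0:NH0 P1:NH0 P2:NH2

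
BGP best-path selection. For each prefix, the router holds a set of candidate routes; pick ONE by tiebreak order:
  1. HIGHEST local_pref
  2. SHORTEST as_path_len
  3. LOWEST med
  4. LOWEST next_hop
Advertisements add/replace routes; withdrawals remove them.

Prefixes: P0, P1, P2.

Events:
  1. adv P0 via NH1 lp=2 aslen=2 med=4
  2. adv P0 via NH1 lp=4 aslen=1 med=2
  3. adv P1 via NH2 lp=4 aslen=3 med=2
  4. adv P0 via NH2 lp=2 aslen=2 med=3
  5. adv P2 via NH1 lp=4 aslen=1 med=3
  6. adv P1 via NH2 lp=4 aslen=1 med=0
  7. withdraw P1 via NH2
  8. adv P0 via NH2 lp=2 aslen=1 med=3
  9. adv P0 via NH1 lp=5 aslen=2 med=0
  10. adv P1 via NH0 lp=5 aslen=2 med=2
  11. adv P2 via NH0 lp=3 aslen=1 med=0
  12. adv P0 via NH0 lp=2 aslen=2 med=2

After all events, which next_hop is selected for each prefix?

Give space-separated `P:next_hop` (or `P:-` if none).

Answer: P0:NH1 P1:NH0 P2:NH1

Derivation:
Op 1: best P0=NH1 P1=- P2=-
Op 2: best P0=NH1 P1=- P2=-
Op 3: best P0=NH1 P1=NH2 P2=-
Op 4: best P0=NH1 P1=NH2 P2=-
Op 5: best P0=NH1 P1=NH2 P2=NH1
Op 6: best P0=NH1 P1=NH2 P2=NH1
Op 7: best P0=NH1 P1=- P2=NH1
Op 8: best P0=NH1 P1=- P2=NH1
Op 9: best P0=NH1 P1=- P2=NH1
Op 10: best P0=NH1 P1=NH0 P2=NH1
Op 11: best P0=NH1 P1=NH0 P2=NH1
Op 12: best P0=NH1 P1=NH0 P2=NH1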